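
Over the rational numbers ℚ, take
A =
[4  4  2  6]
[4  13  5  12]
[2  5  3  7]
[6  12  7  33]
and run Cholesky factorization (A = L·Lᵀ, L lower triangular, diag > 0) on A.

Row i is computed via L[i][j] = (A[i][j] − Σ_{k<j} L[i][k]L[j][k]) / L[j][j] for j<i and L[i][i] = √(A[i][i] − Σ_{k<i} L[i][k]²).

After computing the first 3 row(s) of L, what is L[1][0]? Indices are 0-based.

L[1][0] = 2

Step 1: L[0][0] = √(4) = 2.
  L[1][0] = (4) / L[0][0] = 2.
Step 2: L[1][1] = √(9) = 3.
  L[2][0] = (2) / L[0][0] = 1.
  L[2][1] = (3) / L[1][1] = 1.
Step 3: L[2][2] = √(1) = 1.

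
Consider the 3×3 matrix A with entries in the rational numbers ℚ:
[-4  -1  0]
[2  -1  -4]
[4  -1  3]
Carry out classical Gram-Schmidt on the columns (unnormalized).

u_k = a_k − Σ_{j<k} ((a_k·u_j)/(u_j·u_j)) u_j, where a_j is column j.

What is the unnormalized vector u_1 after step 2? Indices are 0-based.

u_1 = (-11/9, -8/9, -7/9)

Step 1: u_0 = a_0 = (-4, 2, 4).
Step 2: u_1 = a_1 − (-1/18)·u_0 = (-11/9, -8/9, -7/9).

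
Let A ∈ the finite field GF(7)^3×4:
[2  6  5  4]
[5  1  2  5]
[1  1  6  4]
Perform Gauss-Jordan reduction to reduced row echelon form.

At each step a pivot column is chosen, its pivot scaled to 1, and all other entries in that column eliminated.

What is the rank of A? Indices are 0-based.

rank = 3

step 1: normalize row 0 (÷2) = (1, 3, 6, 2)
  row 1: subtract 5×row0 = (0, 0, 0, 2)
  row 2: subtract 1×row0 = (0, 5, 0, 2)
step 2: exchange rows 1,2
step 2: normalize row 1 (÷5) = (0, 1, 0, 6)
  row 0: subtract 3×row1 = (1, 0, 6, 5)
skip col 2 (zero from row 2)
step 3: normalize row 2 (÷2) = (0, 0, 0, 1)
  row 0: subtract 5×row2 = (1, 0, 6, 0)
  row 1: subtract 6×row2 = (0, 1, 0, 0)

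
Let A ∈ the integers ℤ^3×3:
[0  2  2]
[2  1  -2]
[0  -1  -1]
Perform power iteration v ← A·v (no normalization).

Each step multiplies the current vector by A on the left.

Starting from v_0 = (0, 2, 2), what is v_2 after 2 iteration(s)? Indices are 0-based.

v_2 = (-12, 22, 6)

v_0 = (0, 2, 2).
v_1 = A·v_0 = (8, -2, -4).
v_2 = A·v_1 = (-12, 22, 6).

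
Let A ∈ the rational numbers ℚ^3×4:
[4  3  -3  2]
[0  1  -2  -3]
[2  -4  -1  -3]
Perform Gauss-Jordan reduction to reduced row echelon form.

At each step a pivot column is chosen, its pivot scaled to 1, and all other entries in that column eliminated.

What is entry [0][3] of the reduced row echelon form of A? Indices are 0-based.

M[0][3] = 9/7

step 1: normalize row 0 (÷4) = (1, 3/4, -3/4, 1/2)
  row 2: subtract 2×row0 = (0, -11/2, 1/2, -4)
step 2: normalize row 1 (÷1) = (0, 1, -2, -3)
  row 0: subtract 3/4×row1 = (1, 0, 3/4, 11/4)
  row 2: subtract -11/2×row1 = (0, 0, -21/2, -41/2)
step 3: normalize row 2 (÷-21/2) = (0, 0, 1, 41/21)
  row 0: subtract 3/4×row2 = (1, 0, 0, 9/7)
  row 1: subtract -2×row2 = (0, 1, 0, 19/21)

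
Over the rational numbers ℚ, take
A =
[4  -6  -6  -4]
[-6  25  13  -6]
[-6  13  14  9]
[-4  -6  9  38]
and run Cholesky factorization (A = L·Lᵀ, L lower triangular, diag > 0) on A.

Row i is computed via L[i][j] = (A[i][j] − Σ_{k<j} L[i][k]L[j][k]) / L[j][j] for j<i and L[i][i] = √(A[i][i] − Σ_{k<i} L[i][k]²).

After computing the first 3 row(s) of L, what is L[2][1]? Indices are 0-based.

Step 1: L[0][0] = √(4) = 2.
  L[1][0] = (-6) / L[0][0] = -3.
Step 2: L[1][1] = √(16) = 4.
  L[2][0] = (-6) / L[0][0] = -3.
  L[2][1] = (4) / L[1][1] = 1.
Step 3: L[2][2] = √(4) = 2.

L[2][1] = 1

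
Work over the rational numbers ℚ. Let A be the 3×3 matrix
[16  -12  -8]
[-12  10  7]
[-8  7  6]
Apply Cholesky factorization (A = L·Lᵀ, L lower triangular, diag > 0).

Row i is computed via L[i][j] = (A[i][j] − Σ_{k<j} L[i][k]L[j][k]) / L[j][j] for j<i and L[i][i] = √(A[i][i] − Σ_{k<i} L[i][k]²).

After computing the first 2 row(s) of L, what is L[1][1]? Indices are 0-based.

Step 1: L[0][0] = √(16) = 4.
  L[1][0] = (-12) / L[0][0] = -3.
Step 2: L[1][1] = √(1) = 1.

L[1][1] = 1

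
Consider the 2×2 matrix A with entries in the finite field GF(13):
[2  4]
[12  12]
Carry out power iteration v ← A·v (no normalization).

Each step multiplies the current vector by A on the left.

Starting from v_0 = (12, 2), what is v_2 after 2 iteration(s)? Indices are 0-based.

v_0 = (12, 2).
v_1 = A·v_0 = (6, 12).
v_2 = A·v_1 = (8, 8).

v_2 = (8, 8)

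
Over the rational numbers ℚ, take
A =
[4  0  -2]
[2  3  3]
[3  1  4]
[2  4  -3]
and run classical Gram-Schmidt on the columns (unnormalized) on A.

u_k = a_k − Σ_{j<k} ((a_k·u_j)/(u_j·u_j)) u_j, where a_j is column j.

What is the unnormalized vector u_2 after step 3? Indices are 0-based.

u_2 = (-1486/569, 1638/569, 2050/569, -1741/569)

Step 1: u_0 = a_0 = (4, 2, 3, 2).
Step 2: u_1 = a_1 − (17/33)·u_0 = (-68/33, 65/33, -6/11, 98/33).
Step 3: u_2 = a_2 − (4/33)·u_0 − (-35/569)·u_1 = (-1486/569, 1638/569, 2050/569, -1741/569).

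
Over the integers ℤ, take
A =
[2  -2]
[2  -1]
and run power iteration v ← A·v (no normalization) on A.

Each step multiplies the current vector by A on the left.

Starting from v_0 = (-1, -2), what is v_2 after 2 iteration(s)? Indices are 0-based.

v_2 = (4, 4)

v_0 = (-1, -2).
v_1 = A·v_0 = (2, 0).
v_2 = A·v_1 = (4, 4).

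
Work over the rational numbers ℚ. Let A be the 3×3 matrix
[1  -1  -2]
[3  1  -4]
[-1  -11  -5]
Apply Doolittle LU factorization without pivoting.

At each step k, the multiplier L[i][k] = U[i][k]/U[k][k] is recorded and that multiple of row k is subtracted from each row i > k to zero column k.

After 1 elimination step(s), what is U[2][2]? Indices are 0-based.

U[2][2] = -7

k=0: U[0][0]=1
  eliminate (1,0): mult=3, new row 1: (0, 4, 2); set L[1][0]=3
  eliminate (2,0): mult=-1, new row 2: (0, -12, -7); set L[2][0]=-1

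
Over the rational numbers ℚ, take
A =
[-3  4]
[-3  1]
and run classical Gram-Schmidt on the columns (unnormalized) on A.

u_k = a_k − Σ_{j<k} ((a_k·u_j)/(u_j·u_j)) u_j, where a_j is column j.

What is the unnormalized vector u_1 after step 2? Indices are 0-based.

u_1 = (3/2, -3/2)

Step 1: u_0 = a_0 = (-3, -3).
Step 2: u_1 = a_1 − (-5/6)·u_0 = (3/2, -3/2).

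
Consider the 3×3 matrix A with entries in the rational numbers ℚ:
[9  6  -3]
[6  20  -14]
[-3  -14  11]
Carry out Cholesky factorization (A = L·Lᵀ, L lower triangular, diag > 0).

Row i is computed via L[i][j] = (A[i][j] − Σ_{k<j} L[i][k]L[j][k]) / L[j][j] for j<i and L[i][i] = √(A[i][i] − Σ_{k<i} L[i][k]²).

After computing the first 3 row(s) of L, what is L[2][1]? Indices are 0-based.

Step 1: L[0][0] = √(9) = 3.
  L[1][0] = (6) / L[0][0] = 2.
Step 2: L[1][1] = √(16) = 4.
  L[2][0] = (-3) / L[0][0] = -1.
  L[2][1] = (-12) / L[1][1] = -3.
Step 3: L[2][2] = √(1) = 1.

L[2][1] = -3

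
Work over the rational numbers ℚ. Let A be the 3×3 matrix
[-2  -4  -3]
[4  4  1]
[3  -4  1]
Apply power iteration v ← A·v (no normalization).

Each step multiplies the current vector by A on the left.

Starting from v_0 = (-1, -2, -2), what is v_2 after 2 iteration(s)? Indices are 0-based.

v_0 = (-1, -2, -2).
v_1 = A·v_0 = (16, -14, 3).
v_2 = A·v_1 = (15, 11, 107).

v_2 = (15, 11, 107)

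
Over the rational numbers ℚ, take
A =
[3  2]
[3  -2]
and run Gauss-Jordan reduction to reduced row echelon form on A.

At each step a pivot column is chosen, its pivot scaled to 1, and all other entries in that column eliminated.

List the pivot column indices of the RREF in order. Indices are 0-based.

pivot columns: 0, 1

pivot(0,0)=3: scale R0 → (1, 2/3)
  clear (1,0): R1 −= (3)R0 → (0, -4)
pivot(1,1)=-4: scale R1 → (0, 1)
  clear (0,1): R0 −= (2/3)R1 → (1, 0)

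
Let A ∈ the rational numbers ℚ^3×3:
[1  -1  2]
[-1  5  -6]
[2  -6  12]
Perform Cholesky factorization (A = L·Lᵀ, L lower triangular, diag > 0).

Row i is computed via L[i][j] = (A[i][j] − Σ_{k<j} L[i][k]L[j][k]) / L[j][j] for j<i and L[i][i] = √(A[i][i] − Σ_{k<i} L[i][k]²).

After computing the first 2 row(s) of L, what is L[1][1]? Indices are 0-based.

Step 1: L[0][0] = √(1) = 1.
  L[1][0] = (-1) / L[0][0] = -1.
Step 2: L[1][1] = √(4) = 2.

L[1][1] = 2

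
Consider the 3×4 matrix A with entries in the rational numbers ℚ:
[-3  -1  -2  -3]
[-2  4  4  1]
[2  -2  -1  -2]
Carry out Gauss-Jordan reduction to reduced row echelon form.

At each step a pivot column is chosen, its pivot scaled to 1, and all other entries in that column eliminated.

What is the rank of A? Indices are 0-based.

step 1: normalize row 0 (÷-3) = (1, 1/3, 2/3, 1)
  row 1: subtract -2×row0 = (0, 14/3, 16/3, 3)
  row 2: subtract 2×row0 = (0, -8/3, -7/3, -4)
step 2: normalize row 1 (÷14/3) = (0, 1, 8/7, 9/14)
  row 0: subtract 1/3×row1 = (1, 0, 2/7, 11/14)
  row 2: subtract -8/3×row1 = (0, 0, 5/7, -16/7)
step 3: normalize row 2 (÷5/7) = (0, 0, 1, -16/5)
  row 0: subtract 2/7×row2 = (1, 0, 0, 17/10)
  row 1: subtract 8/7×row2 = (0, 1, 0, 43/10)

rank = 3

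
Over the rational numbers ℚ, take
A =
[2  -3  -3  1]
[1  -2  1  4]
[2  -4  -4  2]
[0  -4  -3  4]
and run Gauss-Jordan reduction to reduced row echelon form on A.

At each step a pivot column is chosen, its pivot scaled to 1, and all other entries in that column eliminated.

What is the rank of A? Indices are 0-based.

rank = 4

step 1: normalize row 0 (÷2) = (1, -3/2, -3/2, 1/2)
  row 1: subtract 1×row0 = (0, -1/2, 5/2, 7/2)
  row 2: subtract 2×row0 = (0, -1, -1, 1)
step 2: normalize row 1 (÷-1/2) = (0, 1, -5, -7)
  row 0: subtract -3/2×row1 = (1, 0, -9, -10)
  row 2: subtract -1×row1 = (0, 0, -6, -6)
  row 3: subtract -4×row1 = (0, 0, -23, -24)
step 3: normalize row 2 (÷-6) = (0, 0, 1, 1)
  row 0: subtract -9×row2 = (1, 0, 0, -1)
  row 1: subtract -5×row2 = (0, 1, 0, -2)
  row 3: subtract -23×row2 = (0, 0, 0, -1)
step 4: normalize row 3 (÷-1) = (0, 0, 0, 1)
  row 0: subtract -1×row3 = (1, 0, 0, 0)
  row 1: subtract -2×row3 = (0, 1, 0, 0)
  row 2: subtract 1×row3 = (0, 0, 1, 0)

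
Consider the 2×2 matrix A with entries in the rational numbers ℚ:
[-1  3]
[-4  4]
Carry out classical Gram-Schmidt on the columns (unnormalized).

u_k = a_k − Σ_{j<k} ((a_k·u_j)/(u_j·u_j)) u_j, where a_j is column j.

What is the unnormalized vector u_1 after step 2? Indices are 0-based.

Step 1: u_0 = a_0 = (-1, -4).
Step 2: u_1 = a_1 − (-19/17)·u_0 = (32/17, -8/17).

u_1 = (32/17, -8/17)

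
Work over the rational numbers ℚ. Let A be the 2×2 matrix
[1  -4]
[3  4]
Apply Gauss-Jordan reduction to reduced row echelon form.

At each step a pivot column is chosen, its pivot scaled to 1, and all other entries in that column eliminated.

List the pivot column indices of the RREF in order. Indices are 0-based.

[1] R0 /= 1  ⇒  (1, -4)
     R1 -= 3·R0  ⇒  (0, 16)
[2] R1 /= 16  ⇒  (0, 1)
     R0 -= -4·R1  ⇒  (1, 0)

pivot columns: 0, 1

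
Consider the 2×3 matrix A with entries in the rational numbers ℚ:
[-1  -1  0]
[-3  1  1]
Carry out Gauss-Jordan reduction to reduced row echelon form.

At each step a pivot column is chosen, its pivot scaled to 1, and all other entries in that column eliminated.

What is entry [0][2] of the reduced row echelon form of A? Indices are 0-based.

pivot(0,0)=-1: scale R0 → (1, 1, 0)
  clear (1,0): R1 −= (-3)R0 → (0, 4, 1)
pivot(1,1)=4: scale R1 → (0, 1, 1/4)
  clear (0,1): R0 −= (1)R1 → (1, 0, -1/4)

M[0][2] = -1/4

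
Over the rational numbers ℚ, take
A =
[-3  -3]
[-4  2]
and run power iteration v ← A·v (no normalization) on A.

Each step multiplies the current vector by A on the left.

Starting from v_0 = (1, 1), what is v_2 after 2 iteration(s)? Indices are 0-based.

v_0 = (1, 1).
v_1 = A·v_0 = (-6, -2).
v_2 = A·v_1 = (24, 20).

v_2 = (24, 20)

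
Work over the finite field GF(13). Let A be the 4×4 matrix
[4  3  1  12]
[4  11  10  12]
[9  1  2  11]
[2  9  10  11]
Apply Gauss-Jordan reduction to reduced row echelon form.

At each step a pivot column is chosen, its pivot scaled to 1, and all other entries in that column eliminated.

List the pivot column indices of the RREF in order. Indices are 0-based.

pivot columns: 0, 1, 2, 3

pivot(0,0)=4: scale R0 → (1, 4, 10, 3)
  clear (1,0): R1 −= (4)R0 → (0, 8, 9, 0)
  clear (2,0): R2 −= (9)R0 → (0, 4, 3, 10)
  clear (3,0): R3 −= (2)R0 → (0, 1, 3, 5)
pivot(1,1)=8: scale R1 → (0, 1, 6, 0)
  clear (0,1): R0 −= (4)R1 → (1, 0, 12, 3)
  clear (2,1): R2 −= (4)R1 → (0, 0, 5, 10)
  clear (3,1): R3 −= (1)R1 → (0, 0, 10, 5)
pivot(2,2)=5: scale R2 → (0, 0, 1, 2)
  clear (0,2): R0 −= (12)R2 → (1, 0, 0, 5)
  clear (1,2): R1 −= (6)R2 → (0, 1, 0, 1)
  clear (3,2): R3 −= (10)R2 → (0, 0, 0, 11)
pivot(3,3)=11: scale R3 → (0, 0, 0, 1)
  clear (0,3): R0 −= (5)R3 → (1, 0, 0, 0)
  clear (1,3): R1 −= (1)R3 → (0, 1, 0, 0)
  clear (2,3): R2 −= (2)R3 → (0, 0, 1, 0)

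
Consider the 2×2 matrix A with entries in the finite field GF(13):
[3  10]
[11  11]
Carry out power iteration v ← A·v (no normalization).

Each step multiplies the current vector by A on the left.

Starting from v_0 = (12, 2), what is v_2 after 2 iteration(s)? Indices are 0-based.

v_0 = (12, 2).
v_1 = A·v_0 = (4, 11).
v_2 = A·v_1 = (5, 9).

v_2 = (5, 9)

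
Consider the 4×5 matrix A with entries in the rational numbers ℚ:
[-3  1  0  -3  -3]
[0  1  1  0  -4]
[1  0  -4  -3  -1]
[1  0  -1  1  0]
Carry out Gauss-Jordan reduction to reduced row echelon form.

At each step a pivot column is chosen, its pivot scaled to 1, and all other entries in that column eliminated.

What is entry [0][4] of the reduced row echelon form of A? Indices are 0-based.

M[0][4] = -11/16

pivot(0,0)=-3: scale R0 → (1, -1/3, 0, 1, 1)
  clear (2,0): R2 −= (1)R0 → (0, 1/3, -4, -4, -2)
  clear (3,0): R3 −= (1)R0 → (0, 1/3, -1, 0, -1)
pivot(1,1)=1: scale R1 → (0, 1, 1, 0, -4)
  clear (0,1): R0 −= (-1/3)R1 → (1, 0, 1/3, 1, -1/3)
  clear (2,1): R2 −= (1/3)R1 → (0, 0, -13/3, -4, -2/3)
  clear (3,1): R3 −= (1/3)R1 → (0, 0, -4/3, 0, 1/3)
pivot(2,2)=-13/3: scale R2 → (0, 0, 1, 12/13, 2/13)
  clear (0,2): R0 −= (1/3)R2 → (1, 0, 0, 9/13, -5/13)
  clear (1,2): R1 −= (1)R2 → (0, 1, 0, -12/13, -54/13)
  clear (3,2): R3 −= (-4/3)R2 → (0, 0, 0, 16/13, 7/13)
pivot(3,3)=16/13: scale R3 → (0, 0, 0, 1, 7/16)
  clear (0,3): R0 −= (9/13)R3 → (1, 0, 0, 0, -11/16)
  clear (1,3): R1 −= (-12/13)R3 → (0, 1, 0, 0, -15/4)
  clear (2,3): R2 −= (12/13)R3 → (0, 0, 1, 0, -1/4)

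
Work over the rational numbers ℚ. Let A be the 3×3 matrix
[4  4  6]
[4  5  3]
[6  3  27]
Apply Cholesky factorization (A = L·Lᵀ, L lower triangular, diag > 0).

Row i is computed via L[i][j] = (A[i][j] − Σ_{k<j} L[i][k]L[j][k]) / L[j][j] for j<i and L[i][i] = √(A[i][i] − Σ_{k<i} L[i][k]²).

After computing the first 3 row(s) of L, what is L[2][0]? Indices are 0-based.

L[2][0] = 3

Step 1: L[0][0] = √(4) = 2.
  L[1][0] = (4) / L[0][0] = 2.
Step 2: L[1][1] = √(1) = 1.
  L[2][0] = (6) / L[0][0] = 3.
  L[2][1] = (-3) / L[1][1] = -3.
Step 3: L[2][2] = √(9) = 3.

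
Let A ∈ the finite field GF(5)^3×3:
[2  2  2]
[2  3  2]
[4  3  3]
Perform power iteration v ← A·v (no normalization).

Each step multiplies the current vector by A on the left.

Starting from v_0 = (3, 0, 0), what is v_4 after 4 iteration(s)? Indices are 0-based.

v_4 = (4, 3, 1)

v_0 = (3, 0, 0).
v_1 = A·v_0 = (1, 1, 2).
v_2 = A·v_1 = (3, 4, 3).
v_3 = A·v_2 = (0, 4, 3).
v_4 = A·v_3 = (4, 3, 1).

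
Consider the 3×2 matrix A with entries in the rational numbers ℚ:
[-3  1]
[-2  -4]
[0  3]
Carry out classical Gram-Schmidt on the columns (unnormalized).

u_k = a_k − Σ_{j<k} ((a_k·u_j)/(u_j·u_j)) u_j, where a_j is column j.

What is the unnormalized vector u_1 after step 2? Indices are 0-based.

u_1 = (28/13, -42/13, 3)

Step 1: u_0 = a_0 = (-3, -2, 0).
Step 2: u_1 = a_1 − (5/13)·u_0 = (28/13, -42/13, 3).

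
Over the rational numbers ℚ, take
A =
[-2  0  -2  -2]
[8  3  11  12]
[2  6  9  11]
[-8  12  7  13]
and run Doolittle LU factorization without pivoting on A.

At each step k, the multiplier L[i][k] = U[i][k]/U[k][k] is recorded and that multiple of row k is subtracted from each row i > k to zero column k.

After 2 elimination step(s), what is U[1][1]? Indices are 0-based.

k=0: U[0][0]=-2
  eliminate (1,0): mult=-4, new row 1: (0, 3, 3, 4); set L[1][0]=-4
  eliminate (2,0): mult=-1, new row 2: (0, 6, 7, 9); set L[2][0]=-1
  eliminate (3,0): mult=4, new row 3: (0, 12, 15, 21); set L[3][0]=4
k=1: U[1][1]=3
  eliminate (2,1): mult=2, new row 2: (0, 0, 1, 1); set L[2][1]=2
  eliminate (3,1): mult=4, new row 3: (0, 0, 3, 5); set L[3][1]=4

U[1][1] = 3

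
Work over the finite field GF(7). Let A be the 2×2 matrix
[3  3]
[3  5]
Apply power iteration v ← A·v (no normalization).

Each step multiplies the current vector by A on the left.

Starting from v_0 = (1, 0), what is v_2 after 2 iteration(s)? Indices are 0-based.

v_0 = (1, 0).
v_1 = A·v_0 = (3, 3).
v_2 = A·v_1 = (4, 3).

v_2 = (4, 3)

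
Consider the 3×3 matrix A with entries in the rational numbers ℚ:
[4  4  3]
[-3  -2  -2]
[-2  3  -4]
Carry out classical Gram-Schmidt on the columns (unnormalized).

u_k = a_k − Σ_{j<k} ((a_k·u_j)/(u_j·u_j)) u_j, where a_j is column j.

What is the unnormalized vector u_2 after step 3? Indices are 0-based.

Step 1: u_0 = a_0 = (4, -3, -2).
Step 2: u_1 = a_1 − (16/29)·u_0 = (52/29, -10/29, 119/29).
Step 3: u_2 = a_2 − (26/29)·u_0 − (-20/39)·u_1 = (1/3, 20/39, -4/39).

u_2 = (1/3, 20/39, -4/39)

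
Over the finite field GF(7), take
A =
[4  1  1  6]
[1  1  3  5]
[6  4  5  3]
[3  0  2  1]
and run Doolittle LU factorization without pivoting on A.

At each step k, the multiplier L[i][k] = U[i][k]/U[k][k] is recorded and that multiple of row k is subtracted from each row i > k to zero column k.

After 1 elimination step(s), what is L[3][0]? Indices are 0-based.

[col 0] pivot 4
  R1 -= 2*R0 → (0, 6, 1, 0)  (L[1][0] := 2)
  R2 -= 5*R0 → (0, 6, 0, 1)  (L[2][0] := 5)
  R3 -= 6*R0 → (0, 1, 3, 0)  (L[3][0] := 6)

L[3][0] = 6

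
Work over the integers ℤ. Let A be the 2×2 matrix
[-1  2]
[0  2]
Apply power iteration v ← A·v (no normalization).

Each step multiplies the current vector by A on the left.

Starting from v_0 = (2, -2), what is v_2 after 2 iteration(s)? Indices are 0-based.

v_2 = (-2, -8)

v_0 = (2, -2).
v_1 = A·v_0 = (-6, -4).
v_2 = A·v_1 = (-2, -8).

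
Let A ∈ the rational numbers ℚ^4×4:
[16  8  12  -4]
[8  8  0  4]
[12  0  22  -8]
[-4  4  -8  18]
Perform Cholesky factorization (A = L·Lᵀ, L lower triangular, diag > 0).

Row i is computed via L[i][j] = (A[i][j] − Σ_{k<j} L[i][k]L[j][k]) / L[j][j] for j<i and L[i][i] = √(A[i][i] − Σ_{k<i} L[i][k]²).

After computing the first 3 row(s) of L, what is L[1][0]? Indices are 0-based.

L[1][0] = 2

Step 1: L[0][0] = √(16) = 4.
  L[1][0] = (8) / L[0][0] = 2.
Step 2: L[1][1] = √(4) = 2.
  L[2][0] = (12) / L[0][0] = 3.
  L[2][1] = (-6) / L[1][1] = -3.
Step 3: L[2][2] = √(4) = 2.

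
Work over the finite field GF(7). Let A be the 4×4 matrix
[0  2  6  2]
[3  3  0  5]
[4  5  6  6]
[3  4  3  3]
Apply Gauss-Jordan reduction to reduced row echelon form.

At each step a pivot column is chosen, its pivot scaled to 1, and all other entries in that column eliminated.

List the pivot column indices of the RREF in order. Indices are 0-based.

pivot(0,0): swap R0↔R1
pivot(0,0)=3: scale R0 → (1, 1, 0, 4)
  clear (2,0): R2 −= (4)R0 → (0, 1, 6, 4)
  clear (3,0): R3 −= (3)R0 → (0, 1, 3, 5)
pivot(1,1)=2: scale R1 → (0, 1, 3, 1)
  clear (0,1): R0 −= (1)R1 → (1, 0, 4, 3)
  clear (2,1): R2 −= (1)R1 → (0, 0, 3, 3)
  clear (3,1): R3 −= (1)R1 → (0, 0, 0, 4)
pivot(2,2)=3: scale R2 → (0, 0, 1, 1)
  clear (0,2): R0 −= (4)R2 → (1, 0, 0, 6)
  clear (1,2): R1 −= (3)R2 → (0, 1, 0, 5)
pivot(3,3)=4: scale R3 → (0, 0, 0, 1)
  clear (0,3): R0 −= (6)R3 → (1, 0, 0, 0)
  clear (1,3): R1 −= (5)R3 → (0, 1, 0, 0)
  clear (2,3): R2 −= (1)R3 → (0, 0, 1, 0)

pivot columns: 0, 1, 2, 3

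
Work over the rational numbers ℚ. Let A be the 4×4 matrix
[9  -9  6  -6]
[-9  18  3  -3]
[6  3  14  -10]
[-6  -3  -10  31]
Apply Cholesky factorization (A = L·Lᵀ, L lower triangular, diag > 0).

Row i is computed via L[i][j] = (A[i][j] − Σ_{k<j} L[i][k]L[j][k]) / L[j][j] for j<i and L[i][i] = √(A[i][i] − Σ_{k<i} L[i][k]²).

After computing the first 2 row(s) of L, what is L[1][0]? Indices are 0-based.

L[1][0] = -3

Step 1: L[0][0] = √(9) = 3.
  L[1][0] = (-9) / L[0][0] = -3.
Step 2: L[1][1] = √(9) = 3.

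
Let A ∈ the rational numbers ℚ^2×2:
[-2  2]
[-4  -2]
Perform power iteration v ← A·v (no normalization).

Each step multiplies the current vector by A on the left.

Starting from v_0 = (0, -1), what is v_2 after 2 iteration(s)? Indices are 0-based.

v_2 = (8, 4)

v_0 = (0, -1).
v_1 = A·v_0 = (-2, 2).
v_2 = A·v_1 = (8, 4).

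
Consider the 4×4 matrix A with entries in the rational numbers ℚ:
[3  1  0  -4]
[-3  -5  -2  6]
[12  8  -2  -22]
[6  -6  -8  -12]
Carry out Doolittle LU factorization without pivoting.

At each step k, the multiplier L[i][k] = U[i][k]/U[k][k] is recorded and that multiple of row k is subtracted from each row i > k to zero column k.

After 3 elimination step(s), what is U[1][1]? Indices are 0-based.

U[1][1] = -4

k=0: U[0][0]=3
  eliminate (1,0): mult=-1, new row 1: (0, -4, -2, 2); set L[1][0]=-1
  eliminate (2,0): mult=4, new row 2: (0, 4, -2, -6); set L[2][0]=4
  eliminate (3,0): mult=2, new row 3: (0, -8, -8, -4); set L[3][0]=2
k=1: U[1][1]=-4
  eliminate (2,1): mult=-1, new row 2: (0, 0, -4, -4); set L[2][1]=-1
  eliminate (3,1): mult=2, new row 3: (0, 0, -4, -8); set L[3][1]=2
k=2: U[2][2]=-4
  eliminate (3,2): mult=1, new row 3: (0, 0, 0, -4); set L[3][2]=1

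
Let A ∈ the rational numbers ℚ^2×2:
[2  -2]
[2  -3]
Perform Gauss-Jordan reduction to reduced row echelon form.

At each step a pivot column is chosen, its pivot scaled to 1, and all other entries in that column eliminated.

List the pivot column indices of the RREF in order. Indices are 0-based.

pivot columns: 0, 1

step 1: normalize row 0 (÷2) = (1, -1)
  row 1: subtract 2×row0 = (0, -1)
step 2: normalize row 1 (÷-1) = (0, 1)
  row 0: subtract -1×row1 = (1, 0)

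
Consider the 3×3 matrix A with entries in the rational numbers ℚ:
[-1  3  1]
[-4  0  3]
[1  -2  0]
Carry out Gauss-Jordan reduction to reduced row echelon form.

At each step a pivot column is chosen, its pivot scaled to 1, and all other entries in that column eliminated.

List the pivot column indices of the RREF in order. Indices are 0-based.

[1] R0 /= -1  ⇒  (1, -3, -1)
     R1 -= -4·R0  ⇒  (0, -12, -1)
     R2 -= 1·R0  ⇒  (0, 1, 1)
[2] R1 /= -12  ⇒  (0, 1, 1/12)
     R0 -= -3·R1  ⇒  (1, 0, -3/4)
     R2 -= 1·R1  ⇒  (0, 0, 11/12)
[3] R2 /= 11/12  ⇒  (0, 0, 1)
     R0 -= -3/4·R2  ⇒  (1, 0, 0)
     R1 -= 1/12·R2  ⇒  (0, 1, 0)

pivot columns: 0, 1, 2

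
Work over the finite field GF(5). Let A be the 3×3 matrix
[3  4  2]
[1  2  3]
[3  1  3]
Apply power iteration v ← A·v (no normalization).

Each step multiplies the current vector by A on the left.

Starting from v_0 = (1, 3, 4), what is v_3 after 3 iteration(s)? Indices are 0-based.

v_3 = (2, 2, 4)

v_0 = (1, 3, 4).
v_1 = A·v_0 = (3, 4, 3).
v_2 = A·v_1 = (1, 0, 2).
v_3 = A·v_2 = (2, 2, 4).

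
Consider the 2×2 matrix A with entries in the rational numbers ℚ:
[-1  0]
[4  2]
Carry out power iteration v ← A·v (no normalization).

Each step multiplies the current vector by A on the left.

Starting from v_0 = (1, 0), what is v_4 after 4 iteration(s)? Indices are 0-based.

v_4 = (1, 20)

v_0 = (1, 0).
v_1 = A·v_0 = (-1, 4).
v_2 = A·v_1 = (1, 4).
v_3 = A·v_2 = (-1, 12).
v_4 = A·v_3 = (1, 20).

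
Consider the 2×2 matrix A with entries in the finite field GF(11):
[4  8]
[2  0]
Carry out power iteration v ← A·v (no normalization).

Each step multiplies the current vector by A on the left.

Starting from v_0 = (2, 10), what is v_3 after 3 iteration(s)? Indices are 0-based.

v_3 = (7, 9)

v_0 = (2, 10).
v_1 = A·v_0 = (0, 4).
v_2 = A·v_1 = (10, 0).
v_3 = A·v_2 = (7, 9).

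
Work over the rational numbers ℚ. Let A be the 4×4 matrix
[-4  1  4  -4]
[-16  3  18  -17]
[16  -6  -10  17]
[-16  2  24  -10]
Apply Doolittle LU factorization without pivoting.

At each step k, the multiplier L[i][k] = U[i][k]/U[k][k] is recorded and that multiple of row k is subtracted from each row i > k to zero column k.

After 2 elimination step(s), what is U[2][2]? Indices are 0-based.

U[2][2] = 2

Step 1: pivot at (0,0) is -4.
  row1 ← row1 − (4)·row0  ⇒  L[1][0]=4, U row1=(0, -1, 2, -1)
  row2 ← row2 − (-4)·row0  ⇒  L[2][0]=-4, U row2=(0, -2, 6, 1)
  row3 ← row3 − (4)·row0  ⇒  L[3][0]=4, U row3=(0, -2, 8, 6)
Step 2: pivot at (1,1) is -1.
  row2 ← row2 − (2)·row1  ⇒  L[2][1]=2, U row2=(0, 0, 2, 3)
  row3 ← row3 − (2)·row1  ⇒  L[3][1]=2, U row3=(0, 0, 4, 8)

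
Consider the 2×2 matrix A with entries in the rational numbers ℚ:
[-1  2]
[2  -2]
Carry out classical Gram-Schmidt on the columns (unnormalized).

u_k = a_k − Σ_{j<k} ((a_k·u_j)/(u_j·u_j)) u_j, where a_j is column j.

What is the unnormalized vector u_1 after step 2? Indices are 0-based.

Step 1: u_0 = a_0 = (-1, 2).
Step 2: u_1 = a_1 − (-6/5)·u_0 = (4/5, 2/5).

u_1 = (4/5, 2/5)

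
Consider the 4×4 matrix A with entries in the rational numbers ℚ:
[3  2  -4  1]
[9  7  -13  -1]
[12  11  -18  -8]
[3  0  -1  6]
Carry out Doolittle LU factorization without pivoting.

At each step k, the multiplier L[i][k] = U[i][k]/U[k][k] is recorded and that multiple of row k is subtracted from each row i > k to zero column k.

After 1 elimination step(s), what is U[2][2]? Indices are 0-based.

Step 1: pivot at (0,0) is 3.
  row1 ← row1 − (3)·row0  ⇒  L[1][0]=3, U row1=(0, 1, -1, -4)
  row2 ← row2 − (4)·row0  ⇒  L[2][0]=4, U row2=(0, 3, -2, -12)
  row3 ← row3 − (1)·row0  ⇒  L[3][0]=1, U row3=(0, -2, 3, 5)

U[2][2] = -2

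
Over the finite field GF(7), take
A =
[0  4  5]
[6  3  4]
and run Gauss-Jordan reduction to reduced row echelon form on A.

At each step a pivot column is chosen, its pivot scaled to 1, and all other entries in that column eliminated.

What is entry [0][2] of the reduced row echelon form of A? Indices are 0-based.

step 1: exchange rows 0,1
step 1: normalize row 0 (÷6) = (1, 4, 3)
step 2: normalize row 1 (÷4) = (0, 1, 3)
  row 0: subtract 4×row1 = (1, 0, 5)

M[0][2] = 5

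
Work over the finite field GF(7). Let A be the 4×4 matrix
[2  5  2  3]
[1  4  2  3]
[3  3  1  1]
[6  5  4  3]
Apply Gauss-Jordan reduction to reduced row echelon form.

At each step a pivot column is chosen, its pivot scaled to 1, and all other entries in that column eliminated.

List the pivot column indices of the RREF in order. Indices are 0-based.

step 1: normalize row 0 (÷2) = (1, 6, 1, 5)
  row 1: subtract 1×row0 = (0, 5, 1, 5)
  row 2: subtract 3×row0 = (0, 6, 5, 0)
  row 3: subtract 6×row0 = (0, 4, 5, 1)
step 2: normalize row 1 (÷5) = (0, 1, 3, 1)
  row 0: subtract 6×row1 = (1, 0, 4, 6)
  row 2: subtract 6×row1 = (0, 0, 1, 1)
  row 3: subtract 4×row1 = (0, 0, 0, 4)
step 3: normalize row 2 (÷1) = (0, 0, 1, 1)
  row 0: subtract 4×row2 = (1, 0, 0, 2)
  row 1: subtract 3×row2 = (0, 1, 0, 5)
step 4: normalize row 3 (÷4) = (0, 0, 0, 1)
  row 0: subtract 2×row3 = (1, 0, 0, 0)
  row 1: subtract 5×row3 = (0, 1, 0, 0)
  row 2: subtract 1×row3 = (0, 0, 1, 0)

pivot columns: 0, 1, 2, 3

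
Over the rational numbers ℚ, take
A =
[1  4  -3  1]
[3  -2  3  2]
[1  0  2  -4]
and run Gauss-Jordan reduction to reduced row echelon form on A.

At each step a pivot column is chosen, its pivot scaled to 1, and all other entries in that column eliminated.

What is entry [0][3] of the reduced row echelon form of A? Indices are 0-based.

[1] R0 /= 1  ⇒  (1, 4, -3, 1)
     R1 -= 3·R0  ⇒  (0, -14, 12, -1)
     R2 -= 1·R0  ⇒  (0, -4, 5, -5)
[2] R1 /= -14  ⇒  (0, 1, -6/7, 1/14)
     R0 -= 4·R1  ⇒  (1, 0, 3/7, 5/7)
     R2 -= -4·R1  ⇒  (0, 0, 11/7, -33/7)
[3] R2 /= 11/7  ⇒  (0, 0, 1, -3)
     R0 -= 3/7·R2  ⇒  (1, 0, 0, 2)
     R1 -= -6/7·R2  ⇒  (0, 1, 0, -5/2)

M[0][3] = 2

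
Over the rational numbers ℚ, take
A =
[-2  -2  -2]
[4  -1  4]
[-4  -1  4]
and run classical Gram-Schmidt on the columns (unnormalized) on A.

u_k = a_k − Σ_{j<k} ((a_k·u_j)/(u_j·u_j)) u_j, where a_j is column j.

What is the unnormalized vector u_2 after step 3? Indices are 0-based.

u_2 = (-16/5, 12/5, 4)

Step 1: u_0 = a_0 = (-2, 4, -4).
Step 2: u_1 = a_1 − (1/9)·u_0 = (-16/9, -13/9, -5/9).
Step 3: u_2 = a_2 − (1/9)·u_0 − (-4/5)·u_1 = (-16/5, 12/5, 4).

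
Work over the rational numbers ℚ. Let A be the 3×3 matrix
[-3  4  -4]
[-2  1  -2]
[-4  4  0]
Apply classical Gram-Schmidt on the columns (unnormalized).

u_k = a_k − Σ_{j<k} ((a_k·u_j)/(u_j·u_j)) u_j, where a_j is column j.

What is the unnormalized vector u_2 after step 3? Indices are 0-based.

Step 1: u_0 = a_0 = (-3, -2, -4).
Step 2: u_1 = a_1 − (-30/29)·u_0 = (26/29, -31/29, -4/29).
Step 3: u_2 = a_2 − (16/29)·u_0 − (-14/19)·u_1 = (-32/19, -32/19, 40/19).

u_2 = (-32/19, -32/19, 40/19)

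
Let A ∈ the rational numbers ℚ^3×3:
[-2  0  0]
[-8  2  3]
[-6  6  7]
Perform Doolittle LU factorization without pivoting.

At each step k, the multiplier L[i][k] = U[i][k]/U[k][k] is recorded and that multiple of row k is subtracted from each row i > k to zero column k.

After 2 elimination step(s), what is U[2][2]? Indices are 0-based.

k=0: U[0][0]=-2
  eliminate (1,0): mult=4, new row 1: (0, 2, 3); set L[1][0]=4
  eliminate (2,0): mult=3, new row 2: (0, 6, 7); set L[2][0]=3
k=1: U[1][1]=2
  eliminate (2,1): mult=3, new row 2: (0, 0, -2); set L[2][1]=3

U[2][2] = -2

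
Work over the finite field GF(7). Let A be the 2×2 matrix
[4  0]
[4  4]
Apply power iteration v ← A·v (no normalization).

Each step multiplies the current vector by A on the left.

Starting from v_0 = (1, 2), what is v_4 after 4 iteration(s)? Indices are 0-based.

v_4 = (4, 3)

v_0 = (1, 2).
v_1 = A·v_0 = (4, 5).
v_2 = A·v_1 = (2, 1).
v_3 = A·v_2 = (1, 5).
v_4 = A·v_3 = (4, 3).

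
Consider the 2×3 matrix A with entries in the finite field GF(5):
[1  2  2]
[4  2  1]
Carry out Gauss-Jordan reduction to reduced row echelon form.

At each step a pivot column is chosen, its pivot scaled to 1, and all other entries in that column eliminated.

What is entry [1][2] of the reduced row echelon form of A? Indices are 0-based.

pivot(0,0)=1: scale R0 → (1, 2, 2)
  clear (1,0): R1 −= (4)R0 → (0, 4, 3)
pivot(1,1)=4: scale R1 → (0, 1, 2)
  clear (0,1): R0 −= (2)R1 → (1, 0, 3)

M[1][2] = 2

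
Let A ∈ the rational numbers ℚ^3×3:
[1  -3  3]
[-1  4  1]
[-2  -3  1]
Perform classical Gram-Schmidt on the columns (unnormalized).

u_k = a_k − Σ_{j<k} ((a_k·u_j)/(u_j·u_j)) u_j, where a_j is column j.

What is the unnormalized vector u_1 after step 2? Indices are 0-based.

u_1 = (-17/6, 23/6, -10/3)

Step 1: u_0 = a_0 = (1, -1, -2).
Step 2: u_1 = a_1 − (-1/6)·u_0 = (-17/6, 23/6, -10/3).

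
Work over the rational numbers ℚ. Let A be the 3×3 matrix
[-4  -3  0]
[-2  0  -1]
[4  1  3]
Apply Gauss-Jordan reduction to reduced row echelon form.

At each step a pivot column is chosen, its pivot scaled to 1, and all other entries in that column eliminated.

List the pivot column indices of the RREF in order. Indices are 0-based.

pivot columns: 0, 1, 2

pivot(0,0)=-4: scale R0 → (1, 3/4, 0)
  clear (1,0): R1 −= (-2)R0 → (0, 3/2, -1)
  clear (2,0): R2 −= (4)R0 → (0, -2, 3)
pivot(1,1)=3/2: scale R1 → (0, 1, -2/3)
  clear (0,1): R0 −= (3/4)R1 → (1, 0, 1/2)
  clear (2,1): R2 −= (-2)R1 → (0, 0, 5/3)
pivot(2,2)=5/3: scale R2 → (0, 0, 1)
  clear (0,2): R0 −= (1/2)R2 → (1, 0, 0)
  clear (1,2): R1 −= (-2/3)R2 → (0, 1, 0)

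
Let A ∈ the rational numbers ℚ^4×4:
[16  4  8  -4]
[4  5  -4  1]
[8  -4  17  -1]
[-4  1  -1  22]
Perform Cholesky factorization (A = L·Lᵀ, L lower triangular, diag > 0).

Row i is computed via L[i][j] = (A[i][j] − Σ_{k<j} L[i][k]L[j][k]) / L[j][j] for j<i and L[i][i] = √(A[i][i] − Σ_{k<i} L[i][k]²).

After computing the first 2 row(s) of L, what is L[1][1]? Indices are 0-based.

L[1][1] = 2

Step 1: L[0][0] = √(16) = 4.
  L[1][0] = (4) / L[0][0] = 1.
Step 2: L[1][1] = √(4) = 2.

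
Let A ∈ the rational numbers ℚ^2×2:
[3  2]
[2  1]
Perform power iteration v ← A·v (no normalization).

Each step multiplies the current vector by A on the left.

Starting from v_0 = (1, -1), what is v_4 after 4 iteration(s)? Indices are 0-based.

v_4 = (89, 55)

v_0 = (1, -1).
v_1 = A·v_0 = (1, 1).
v_2 = A·v_1 = (5, 3).
v_3 = A·v_2 = (21, 13).
v_4 = A·v_3 = (89, 55).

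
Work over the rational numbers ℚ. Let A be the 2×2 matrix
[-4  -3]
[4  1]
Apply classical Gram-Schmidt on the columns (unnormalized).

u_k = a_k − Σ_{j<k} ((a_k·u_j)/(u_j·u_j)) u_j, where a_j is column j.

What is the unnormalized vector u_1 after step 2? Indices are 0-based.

Step 1: u_0 = a_0 = (-4, 4).
Step 2: u_1 = a_1 − (1/2)·u_0 = (-1, -1).

u_1 = (-1, -1)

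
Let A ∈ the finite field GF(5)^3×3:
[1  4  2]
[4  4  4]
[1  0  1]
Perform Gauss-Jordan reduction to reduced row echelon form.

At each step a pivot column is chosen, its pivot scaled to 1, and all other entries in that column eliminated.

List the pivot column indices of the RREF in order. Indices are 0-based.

pivot columns: 0, 1, 2

[1] R0 /= 1  ⇒  (1, 4, 2)
     R1 -= 4·R0  ⇒  (0, 3, 1)
     R2 -= 1·R0  ⇒  (0, 1, 4)
[2] R1 /= 3  ⇒  (0, 1, 2)
     R0 -= 4·R1  ⇒  (1, 0, 4)
     R2 -= 1·R1  ⇒  (0, 0, 2)
[3] R2 /= 2  ⇒  (0, 0, 1)
     R0 -= 4·R2  ⇒  (1, 0, 0)
     R1 -= 2·R2  ⇒  (0, 1, 0)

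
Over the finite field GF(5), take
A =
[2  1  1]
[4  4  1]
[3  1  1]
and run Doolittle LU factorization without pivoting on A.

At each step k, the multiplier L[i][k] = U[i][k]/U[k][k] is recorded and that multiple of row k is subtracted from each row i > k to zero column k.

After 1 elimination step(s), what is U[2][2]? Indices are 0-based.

Step 1: pivot at (0,0) is 2.
  row1 ← row1 − (2)·row0  ⇒  L[1][0]=2, U row1=(0, 2, 4)
  row2 ← row2 − (4)·row0  ⇒  L[2][0]=4, U row2=(0, 2, 2)

U[2][2] = 2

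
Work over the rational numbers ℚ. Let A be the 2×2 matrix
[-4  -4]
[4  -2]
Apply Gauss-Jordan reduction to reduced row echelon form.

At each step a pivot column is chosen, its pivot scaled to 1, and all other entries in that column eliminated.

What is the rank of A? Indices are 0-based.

rank = 2

pivot(0,0)=-4: scale R0 → (1, 1)
  clear (1,0): R1 −= (4)R0 → (0, -6)
pivot(1,1)=-6: scale R1 → (0, 1)
  clear (0,1): R0 −= (1)R1 → (1, 0)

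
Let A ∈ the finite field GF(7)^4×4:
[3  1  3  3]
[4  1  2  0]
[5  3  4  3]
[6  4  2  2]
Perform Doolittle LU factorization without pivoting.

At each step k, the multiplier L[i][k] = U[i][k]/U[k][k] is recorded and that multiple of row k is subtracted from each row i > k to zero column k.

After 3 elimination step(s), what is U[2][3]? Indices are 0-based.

U[2][3] = 3

Step 1: pivot at (0,0) is 3.
  row1 ← row1 − (6)·row0  ⇒  L[1][0]=6, U row1=(0, 2, 5, 3)
  row2 ← row2 − (4)·row0  ⇒  L[2][0]=4, U row2=(0, 6, 6, 5)
  row3 ← row3 − (2)·row0  ⇒  L[3][0]=2, U row3=(0, 2, 3, 3)
Step 2: pivot at (1,1) is 2.
  row2 ← row2 − (3)·row1  ⇒  L[2][1]=3, U row2=(0, 0, 5, 3)
  row3 ← row3 − (1)·row1  ⇒  L[3][1]=1, U row3=(0, 0, 5, 0)
Step 3: pivot at (2,2) is 5.
  row3 ← row3 − (1)·row2  ⇒  L[3][2]=1, U row3=(0, 0, 0, 4)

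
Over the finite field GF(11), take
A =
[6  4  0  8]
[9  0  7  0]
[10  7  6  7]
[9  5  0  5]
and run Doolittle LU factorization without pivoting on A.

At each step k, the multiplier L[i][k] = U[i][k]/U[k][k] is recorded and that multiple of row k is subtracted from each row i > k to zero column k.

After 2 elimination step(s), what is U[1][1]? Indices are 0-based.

U[1][1] = 5

k=0: U[0][0]=6
  eliminate (1,0): mult=7, new row 1: (0, 5, 7, 10); set L[1][0]=7
  eliminate (2,0): mult=9, new row 2: (0, 4, 6, 1); set L[2][0]=9
  eliminate (3,0): mult=7, new row 3: (0, 10, 0, 4); set L[3][0]=7
k=1: U[1][1]=5
  eliminate (2,1): mult=3, new row 2: (0, 0, 7, 4); set L[2][1]=3
  eliminate (3,1): mult=2, new row 3: (0, 0, 8, 6); set L[3][1]=2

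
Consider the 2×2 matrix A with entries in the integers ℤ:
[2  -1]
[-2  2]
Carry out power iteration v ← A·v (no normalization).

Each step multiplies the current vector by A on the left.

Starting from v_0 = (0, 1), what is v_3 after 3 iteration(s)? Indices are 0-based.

v_0 = (0, 1).
v_1 = A·v_0 = (-1, 2).
v_2 = A·v_1 = (-4, 6).
v_3 = A·v_2 = (-14, 20).

v_3 = (-14, 20)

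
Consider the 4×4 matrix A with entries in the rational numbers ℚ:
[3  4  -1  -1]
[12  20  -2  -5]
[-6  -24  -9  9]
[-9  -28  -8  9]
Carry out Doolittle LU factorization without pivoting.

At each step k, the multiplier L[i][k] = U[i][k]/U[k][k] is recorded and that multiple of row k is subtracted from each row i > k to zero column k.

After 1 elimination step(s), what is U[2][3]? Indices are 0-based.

[col 0] pivot 3
  R1 -= 4*R0 → (0, 4, 2, -1)  (L[1][0] := 4)
  R2 -= -2*R0 → (0, -16, -11, 7)  (L[2][0] := -2)
  R3 -= -3*R0 → (0, -16, -11, 6)  (L[3][0] := -3)

U[2][3] = 7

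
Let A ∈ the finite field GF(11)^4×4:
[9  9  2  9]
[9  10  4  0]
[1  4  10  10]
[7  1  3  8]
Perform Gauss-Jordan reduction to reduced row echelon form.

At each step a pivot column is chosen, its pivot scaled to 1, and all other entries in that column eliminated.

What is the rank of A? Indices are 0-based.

[1] R0 /= 9  ⇒  (1, 1, 10, 1)
     R1 -= 9·R0  ⇒  (0, 1, 2, 2)
     R2 -= 1·R0  ⇒  (0, 3, 0, 9)
     R3 -= 7·R0  ⇒  (0, 5, 10, 1)
[2] R1 /= 1  ⇒  (0, 1, 2, 2)
     R0 -= 1·R1  ⇒  (1, 0, 8, 10)
     R2 -= 3·R1  ⇒  (0, 0, 5, 3)
     R3 -= 5·R1  ⇒  (0, 0, 0, 2)
[3] R2 /= 5  ⇒  (0, 0, 1, 5)
     R0 -= 8·R2  ⇒  (1, 0, 0, 3)
     R1 -= 2·R2  ⇒  (0, 1, 0, 3)
[4] R3 /= 2  ⇒  (0, 0, 0, 1)
     R0 -= 3·R3  ⇒  (1, 0, 0, 0)
     R1 -= 3·R3  ⇒  (0, 1, 0, 0)
     R2 -= 5·R3  ⇒  (0, 0, 1, 0)

rank = 4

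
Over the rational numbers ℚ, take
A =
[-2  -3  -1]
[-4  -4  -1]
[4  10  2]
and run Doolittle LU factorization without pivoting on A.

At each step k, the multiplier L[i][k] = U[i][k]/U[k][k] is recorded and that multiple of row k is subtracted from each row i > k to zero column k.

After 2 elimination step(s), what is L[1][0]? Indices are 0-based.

L[1][0] = 2

[col 0] pivot -2
  R1 -= 2*R0 → (0, 2, 1)  (L[1][0] := 2)
  R2 -= -2*R0 → (0, 4, 0)  (L[2][0] := -2)
[col 1] pivot 2
  R2 -= 2*R1 → (0, 0, -2)  (L[2][1] := 2)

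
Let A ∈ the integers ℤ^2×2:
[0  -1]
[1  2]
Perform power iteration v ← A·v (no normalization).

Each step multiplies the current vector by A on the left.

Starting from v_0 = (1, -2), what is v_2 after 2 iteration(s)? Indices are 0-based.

v_2 = (3, -4)

v_0 = (1, -2).
v_1 = A·v_0 = (2, -3).
v_2 = A·v_1 = (3, -4).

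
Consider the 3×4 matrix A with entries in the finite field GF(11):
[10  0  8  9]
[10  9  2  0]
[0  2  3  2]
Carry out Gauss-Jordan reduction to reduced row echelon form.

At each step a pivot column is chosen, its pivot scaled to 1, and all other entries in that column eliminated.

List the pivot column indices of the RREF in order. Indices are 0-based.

[1] R0 /= 10  ⇒  (1, 0, 3, 2)
     R1 -= 10·R0  ⇒  (0, 9, 5, 2)
[2] R1 /= 9  ⇒  (0, 1, 3, 10)
     R2 -= 2·R1  ⇒  (0, 0, 8, 4)
[3] R2 /= 8  ⇒  (0, 0, 1, 6)
     R0 -= 3·R2  ⇒  (1, 0, 0, 6)
     R1 -= 3·R2  ⇒  (0, 1, 0, 3)

pivot columns: 0, 1, 2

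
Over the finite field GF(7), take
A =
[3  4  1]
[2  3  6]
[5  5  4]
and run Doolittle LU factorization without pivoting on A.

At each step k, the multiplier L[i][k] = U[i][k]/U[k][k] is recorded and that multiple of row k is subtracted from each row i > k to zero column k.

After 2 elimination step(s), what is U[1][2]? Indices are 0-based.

U[1][2] = 3

[col 0] pivot 3
  R1 -= 3*R0 → (0, 5, 3)  (L[1][0] := 3)
  R2 -= 4*R0 → (0, 3, 0)  (L[2][0] := 4)
[col 1] pivot 5
  R2 -= 2*R1 → (0, 0, 1)  (L[2][1] := 2)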